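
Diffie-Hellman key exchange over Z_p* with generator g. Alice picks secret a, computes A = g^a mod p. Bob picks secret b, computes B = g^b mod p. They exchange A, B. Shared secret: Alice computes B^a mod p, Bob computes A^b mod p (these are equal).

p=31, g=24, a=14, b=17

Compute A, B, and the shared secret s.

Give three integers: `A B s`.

A = 24^14 mod 31  (bits of 14 = 1110)
  bit 0 = 1: r = r^2 * 24 mod 31 = 1^2 * 24 = 1*24 = 24
  bit 1 = 1: r = r^2 * 24 mod 31 = 24^2 * 24 = 18*24 = 29
  bit 2 = 1: r = r^2 * 24 mod 31 = 29^2 * 24 = 4*24 = 3
  bit 3 = 0: r = r^2 mod 31 = 3^2 = 9
  -> A = 9
B = 24^17 mod 31  (bits of 17 = 10001)
  bit 0 = 1: r = r^2 * 24 mod 31 = 1^2 * 24 = 1*24 = 24
  bit 1 = 0: r = r^2 mod 31 = 24^2 = 18
  bit 2 = 0: r = r^2 mod 31 = 18^2 = 14
  bit 3 = 0: r = r^2 mod 31 = 14^2 = 10
  bit 4 = 1: r = r^2 * 24 mod 31 = 10^2 * 24 = 7*24 = 13
  -> B = 13
s = B^a = 13^14 mod 31  (bits of 14 = 1110)
  bit 0 = 1: r = r^2 * 13 mod 31 = 1^2 * 13 = 1*13 = 13
  bit 1 = 1: r = r^2 * 13 mod 31 = 13^2 * 13 = 14*13 = 27
  bit 2 = 1: r = r^2 * 13 mod 31 = 27^2 * 13 = 16*13 = 22
  bit 3 = 0: r = r^2 mod 31 = 22^2 = 19
  -> s = B^a = 19

Answer: 9 13 19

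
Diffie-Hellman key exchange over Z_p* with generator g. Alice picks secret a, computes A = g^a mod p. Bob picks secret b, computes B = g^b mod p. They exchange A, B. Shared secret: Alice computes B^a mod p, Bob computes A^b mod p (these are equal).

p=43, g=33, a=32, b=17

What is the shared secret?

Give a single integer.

A = 33^32 mod 43  (bits of 32 = 100000)
  bit 0 = 1: r = r^2 * 33 mod 43 = 1^2 * 33 = 1*33 = 33
  bit 1 = 0: r = r^2 mod 43 = 33^2 = 14
  bit 2 = 0: r = r^2 mod 43 = 14^2 = 24
  bit 3 = 0: r = r^2 mod 43 = 24^2 = 17
  bit 4 = 0: r = r^2 mod 43 = 17^2 = 31
  bit 5 = 0: r = r^2 mod 43 = 31^2 = 15
  -> A = 15
B = 33^17 mod 43  (bits of 17 = 10001)
  bit 0 = 1: r = r^2 * 33 mod 43 = 1^2 * 33 = 1*33 = 33
  bit 1 = 0: r = r^2 mod 43 = 33^2 = 14
  bit 2 = 0: r = r^2 mod 43 = 14^2 = 24
  bit 3 = 0: r = r^2 mod 43 = 24^2 = 17
  bit 4 = 1: r = r^2 * 33 mod 43 = 17^2 * 33 = 31*33 = 34
  -> B = 34
s = B^a = 34^32 mod 43  (bits of 32 = 100000)
  bit 0 = 1: r = r^2 * 34 mod 43 = 1^2 * 34 = 1*34 = 34
  bit 1 = 0: r = r^2 mod 43 = 34^2 = 38
  bit 2 = 0: r = r^2 mod 43 = 38^2 = 25
  bit 3 = 0: r = r^2 mod 43 = 25^2 = 23
  bit 4 = 0: r = r^2 mod 43 = 23^2 = 13
  bit 5 = 0: r = r^2 mod 43 = 13^2 = 40
  -> s = B^a = 40

Answer: 40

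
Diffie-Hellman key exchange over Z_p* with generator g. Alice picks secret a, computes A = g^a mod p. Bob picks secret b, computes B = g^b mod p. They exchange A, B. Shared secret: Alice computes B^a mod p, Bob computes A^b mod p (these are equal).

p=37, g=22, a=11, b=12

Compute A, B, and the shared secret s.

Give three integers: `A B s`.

Answer: 18 26 10

Derivation:
A = 22^11 mod 37  (bits of 11 = 1011)
  bit 0 = 1: r = r^2 * 22 mod 37 = 1^2 * 22 = 1*22 = 22
  bit 1 = 0: r = r^2 mod 37 = 22^2 = 3
  bit 2 = 1: r = r^2 * 22 mod 37 = 3^2 * 22 = 9*22 = 13
  bit 3 = 1: r = r^2 * 22 mod 37 = 13^2 * 22 = 21*22 = 18
  -> A = 18
B = 22^12 mod 37  (bits of 12 = 1100)
  bit 0 = 1: r = r^2 * 22 mod 37 = 1^2 * 22 = 1*22 = 22
  bit 1 = 1: r = r^2 * 22 mod 37 = 22^2 * 22 = 3*22 = 29
  bit 2 = 0: r = r^2 mod 37 = 29^2 = 27
  bit 3 = 0: r = r^2 mod 37 = 27^2 = 26
  -> B = 26
s = B^a = 26^11 mod 37  (bits of 11 = 1011)
  bit 0 = 1: r = r^2 * 26 mod 37 = 1^2 * 26 = 1*26 = 26
  bit 1 = 0: r = r^2 mod 37 = 26^2 = 10
  bit 2 = 1: r = r^2 * 26 mod 37 = 10^2 * 26 = 26*26 = 10
  bit 3 = 1: r = r^2 * 26 mod 37 = 10^2 * 26 = 26*26 = 10
  -> s = B^a = 10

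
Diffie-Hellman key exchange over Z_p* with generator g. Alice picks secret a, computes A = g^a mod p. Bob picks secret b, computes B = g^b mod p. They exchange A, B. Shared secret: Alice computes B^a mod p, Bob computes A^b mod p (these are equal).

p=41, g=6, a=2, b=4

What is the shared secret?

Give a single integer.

Answer: 10

Derivation:
A = 6^2 mod 41  (bits of 2 = 10)
  bit 0 = 1: r = r^2 * 6 mod 41 = 1^2 * 6 = 1*6 = 6
  bit 1 = 0: r = r^2 mod 41 = 6^2 = 36
  -> A = 36
B = 6^4 mod 41  (bits of 4 = 100)
  bit 0 = 1: r = r^2 * 6 mod 41 = 1^2 * 6 = 1*6 = 6
  bit 1 = 0: r = r^2 mod 41 = 6^2 = 36
  bit 2 = 0: r = r^2 mod 41 = 36^2 = 25
  -> B = 25
s = B^a = 25^2 mod 41  (bits of 2 = 10)
  bit 0 = 1: r = r^2 * 25 mod 41 = 1^2 * 25 = 1*25 = 25
  bit 1 = 0: r = r^2 mod 41 = 25^2 = 10
  -> s = B^a = 10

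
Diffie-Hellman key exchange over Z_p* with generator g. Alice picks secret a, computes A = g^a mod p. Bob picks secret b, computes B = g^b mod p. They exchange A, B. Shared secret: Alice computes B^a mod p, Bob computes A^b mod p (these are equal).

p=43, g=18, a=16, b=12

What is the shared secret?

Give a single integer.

A = 18^16 mod 43  (bits of 16 = 10000)
  bit 0 = 1: r = r^2 * 18 mod 43 = 1^2 * 18 = 1*18 = 18
  bit 1 = 0: r = r^2 mod 43 = 18^2 = 23
  bit 2 = 0: r = r^2 mod 43 = 23^2 = 13
  bit 3 = 0: r = r^2 mod 43 = 13^2 = 40
  bit 4 = 0: r = r^2 mod 43 = 40^2 = 9
  -> A = 9
B = 18^12 mod 43  (bits of 12 = 1100)
  bit 0 = 1: r = r^2 * 18 mod 43 = 1^2 * 18 = 1*18 = 18
  bit 1 = 1: r = r^2 * 18 mod 43 = 18^2 * 18 = 23*18 = 27
  bit 2 = 0: r = r^2 mod 43 = 27^2 = 41
  bit 3 = 0: r = r^2 mod 43 = 41^2 = 4
  -> B = 4
s = B^a = 4^16 mod 43  (bits of 16 = 10000)
  bit 0 = 1: r = r^2 * 4 mod 43 = 1^2 * 4 = 1*4 = 4
  bit 1 = 0: r = r^2 mod 43 = 4^2 = 16
  bit 2 = 0: r = r^2 mod 43 = 16^2 = 41
  bit 3 = 0: r = r^2 mod 43 = 41^2 = 4
  bit 4 = 0: r = r^2 mod 43 = 4^2 = 16
  -> s = B^a = 16

Answer: 16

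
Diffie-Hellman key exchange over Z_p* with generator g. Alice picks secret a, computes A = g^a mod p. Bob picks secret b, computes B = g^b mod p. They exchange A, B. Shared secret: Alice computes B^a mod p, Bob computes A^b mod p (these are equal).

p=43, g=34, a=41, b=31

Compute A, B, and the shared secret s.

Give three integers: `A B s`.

A = 34^41 mod 43  (bits of 41 = 101001)
  bit 0 = 1: r = r^2 * 34 mod 43 = 1^2 * 34 = 1*34 = 34
  bit 1 = 0: r = r^2 mod 43 = 34^2 = 38
  bit 2 = 1: r = r^2 * 34 mod 43 = 38^2 * 34 = 25*34 = 33
  bit 3 = 0: r = r^2 mod 43 = 33^2 = 14
  bit 4 = 0: r = r^2 mod 43 = 14^2 = 24
  bit 5 = 1: r = r^2 * 34 mod 43 = 24^2 * 34 = 17*34 = 19
  -> A = 19
B = 34^31 mod 43  (bits of 31 = 11111)
  bit 0 = 1: r = r^2 * 34 mod 43 = 1^2 * 34 = 1*34 = 34
  bit 1 = 1: r = r^2 * 34 mod 43 = 34^2 * 34 = 38*34 = 2
  bit 2 = 1: r = r^2 * 34 mod 43 = 2^2 * 34 = 4*34 = 7
  bit 3 = 1: r = r^2 * 34 mod 43 = 7^2 * 34 = 6*34 = 32
  bit 4 = 1: r = r^2 * 34 mod 43 = 32^2 * 34 = 35*34 = 29
  -> B = 29
s = B^a = 29^41 mod 43  (bits of 41 = 101001)
  bit 0 = 1: r = r^2 * 29 mod 43 = 1^2 * 29 = 1*29 = 29
  bit 1 = 0: r = r^2 mod 43 = 29^2 = 24
  bit 2 = 1: r = r^2 * 29 mod 43 = 24^2 * 29 = 17*29 = 20
  bit 3 = 0: r = r^2 mod 43 = 20^2 = 13
  bit 4 = 0: r = r^2 mod 43 = 13^2 = 40
  bit 5 = 1: r = r^2 * 29 mod 43 = 40^2 * 29 = 9*29 = 3
  -> s = B^a = 3

Answer: 19 29 3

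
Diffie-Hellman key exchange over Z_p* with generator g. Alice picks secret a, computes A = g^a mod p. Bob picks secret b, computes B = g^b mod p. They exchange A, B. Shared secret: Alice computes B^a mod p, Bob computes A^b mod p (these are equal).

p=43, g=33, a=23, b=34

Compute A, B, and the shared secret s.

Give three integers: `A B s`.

Answer: 29 38 25

Derivation:
A = 33^23 mod 43  (bits of 23 = 10111)
  bit 0 = 1: r = r^2 * 33 mod 43 = 1^2 * 33 = 1*33 = 33
  bit 1 = 0: r = r^2 mod 43 = 33^2 = 14
  bit 2 = 1: r = r^2 * 33 mod 43 = 14^2 * 33 = 24*33 = 18
  bit 3 = 1: r = r^2 * 33 mod 43 = 18^2 * 33 = 23*33 = 28
  bit 4 = 1: r = r^2 * 33 mod 43 = 28^2 * 33 = 10*33 = 29
  -> A = 29
B = 33^34 mod 43  (bits of 34 = 100010)
  bit 0 = 1: r = r^2 * 33 mod 43 = 1^2 * 33 = 1*33 = 33
  bit 1 = 0: r = r^2 mod 43 = 33^2 = 14
  bit 2 = 0: r = r^2 mod 43 = 14^2 = 24
  bit 3 = 0: r = r^2 mod 43 = 24^2 = 17
  bit 4 = 1: r = r^2 * 33 mod 43 = 17^2 * 33 = 31*33 = 34
  bit 5 = 0: r = r^2 mod 43 = 34^2 = 38
  -> B = 38
s = B^a = 38^23 mod 43  (bits of 23 = 10111)
  bit 0 = 1: r = r^2 * 38 mod 43 = 1^2 * 38 = 1*38 = 38
  bit 1 = 0: r = r^2 mod 43 = 38^2 = 25
  bit 2 = 1: r = r^2 * 38 mod 43 = 25^2 * 38 = 23*38 = 14
  bit 3 = 1: r = r^2 * 38 mod 43 = 14^2 * 38 = 24*38 = 9
  bit 4 = 1: r = r^2 * 38 mod 43 = 9^2 * 38 = 38*38 = 25
  -> s = B^a = 25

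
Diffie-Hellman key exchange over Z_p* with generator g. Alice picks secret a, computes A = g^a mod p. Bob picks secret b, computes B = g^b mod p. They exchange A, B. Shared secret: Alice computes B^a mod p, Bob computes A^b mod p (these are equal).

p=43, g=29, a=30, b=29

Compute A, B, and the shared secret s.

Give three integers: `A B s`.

Answer: 4 12 4

Derivation:
A = 29^30 mod 43  (bits of 30 = 11110)
  bit 0 = 1: r = r^2 * 29 mod 43 = 1^2 * 29 = 1*29 = 29
  bit 1 = 1: r = r^2 * 29 mod 43 = 29^2 * 29 = 24*29 = 8
  bit 2 = 1: r = r^2 * 29 mod 43 = 8^2 * 29 = 21*29 = 7
  bit 3 = 1: r = r^2 * 29 mod 43 = 7^2 * 29 = 6*29 = 2
  bit 4 = 0: r = r^2 mod 43 = 2^2 = 4
  -> A = 4
B = 29^29 mod 43  (bits of 29 = 11101)
  bit 0 = 1: r = r^2 * 29 mod 43 = 1^2 * 29 = 1*29 = 29
  bit 1 = 1: r = r^2 * 29 mod 43 = 29^2 * 29 = 24*29 = 8
  bit 2 = 1: r = r^2 * 29 mod 43 = 8^2 * 29 = 21*29 = 7
  bit 3 = 0: r = r^2 mod 43 = 7^2 = 6
  bit 4 = 1: r = r^2 * 29 mod 43 = 6^2 * 29 = 36*29 = 12
  -> B = 12
s = B^a = 12^30 mod 43  (bits of 30 = 11110)
  bit 0 = 1: r = r^2 * 12 mod 43 = 1^2 * 12 = 1*12 = 12
  bit 1 = 1: r = r^2 * 12 mod 43 = 12^2 * 12 = 15*12 = 8
  bit 2 = 1: r = r^2 * 12 mod 43 = 8^2 * 12 = 21*12 = 37
  bit 3 = 1: r = r^2 * 12 mod 43 = 37^2 * 12 = 36*12 = 2
  bit 4 = 0: r = r^2 mod 43 = 2^2 = 4
  -> s = B^a = 4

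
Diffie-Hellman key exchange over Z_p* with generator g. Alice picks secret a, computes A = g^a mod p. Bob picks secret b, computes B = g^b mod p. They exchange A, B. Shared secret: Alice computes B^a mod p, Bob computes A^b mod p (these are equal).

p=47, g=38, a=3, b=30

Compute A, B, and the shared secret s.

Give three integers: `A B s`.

A = 38^3 mod 47  (bits of 3 = 11)
  bit 0 = 1: r = r^2 * 38 mod 47 = 1^2 * 38 = 1*38 = 38
  bit 1 = 1: r = r^2 * 38 mod 47 = 38^2 * 38 = 34*38 = 23
  -> A = 23
B = 38^30 mod 47  (bits of 30 = 11110)
  bit 0 = 1: r = r^2 * 38 mod 47 = 1^2 * 38 = 1*38 = 38
  bit 1 = 1: r = r^2 * 38 mod 47 = 38^2 * 38 = 34*38 = 23
  bit 2 = 1: r = r^2 * 38 mod 47 = 23^2 * 38 = 12*38 = 33
  bit 3 = 1: r = r^2 * 38 mod 47 = 33^2 * 38 = 8*38 = 22
  bit 4 = 0: r = r^2 mod 47 = 22^2 = 14
  -> B = 14
s = B^a = 14^3 mod 47  (bits of 3 = 11)
  bit 0 = 1: r = r^2 * 14 mod 47 = 1^2 * 14 = 1*14 = 14
  bit 1 = 1: r = r^2 * 14 mod 47 = 14^2 * 14 = 8*14 = 18
  -> s = B^a = 18

Answer: 23 14 18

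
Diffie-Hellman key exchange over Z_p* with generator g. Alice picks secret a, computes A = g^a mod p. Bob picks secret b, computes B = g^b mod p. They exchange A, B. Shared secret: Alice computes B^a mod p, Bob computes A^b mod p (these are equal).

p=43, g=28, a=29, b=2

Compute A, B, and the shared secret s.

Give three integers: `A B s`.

A = 28^29 mod 43  (bits of 29 = 11101)
  bit 0 = 1: r = r^2 * 28 mod 43 = 1^2 * 28 = 1*28 = 28
  bit 1 = 1: r = r^2 * 28 mod 43 = 28^2 * 28 = 10*28 = 22
  bit 2 = 1: r = r^2 * 28 mod 43 = 22^2 * 28 = 11*28 = 7
  bit 3 = 0: r = r^2 mod 43 = 7^2 = 6
  bit 4 = 1: r = r^2 * 28 mod 43 = 6^2 * 28 = 36*28 = 19
  -> A = 19
B = 28^2 mod 43  (bits of 2 = 10)
  bit 0 = 1: r = r^2 * 28 mod 43 = 1^2 * 28 = 1*28 = 28
  bit 1 = 0: r = r^2 mod 43 = 28^2 = 10
  -> B = 10
s = B^a = 10^29 mod 43  (bits of 29 = 11101)
  bit 0 = 1: r = r^2 * 10 mod 43 = 1^2 * 10 = 1*10 = 10
  bit 1 = 1: r = r^2 * 10 mod 43 = 10^2 * 10 = 14*10 = 11
  bit 2 = 1: r = r^2 * 10 mod 43 = 11^2 * 10 = 35*10 = 6
  bit 3 = 0: r = r^2 mod 43 = 6^2 = 36
  bit 4 = 1: r = r^2 * 10 mod 43 = 36^2 * 10 = 6*10 = 17
  -> s = B^a = 17

Answer: 19 10 17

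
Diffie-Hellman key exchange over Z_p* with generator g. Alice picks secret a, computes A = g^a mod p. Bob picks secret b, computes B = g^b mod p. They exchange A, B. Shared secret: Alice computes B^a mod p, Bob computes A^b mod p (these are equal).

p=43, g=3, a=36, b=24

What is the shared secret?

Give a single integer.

A = 3^36 mod 43  (bits of 36 = 100100)
  bit 0 = 1: r = r^2 * 3 mod 43 = 1^2 * 3 = 1*3 = 3
  bit 1 = 0: r = r^2 mod 43 = 3^2 = 9
  bit 2 = 0: r = r^2 mod 43 = 9^2 = 38
  bit 3 = 1: r = r^2 * 3 mod 43 = 38^2 * 3 = 25*3 = 32
  bit 4 = 0: r = r^2 mod 43 = 32^2 = 35
  bit 5 = 0: r = r^2 mod 43 = 35^2 = 21
  -> A = 21
B = 3^24 mod 43  (bits of 24 = 11000)
  bit 0 = 1: r = r^2 * 3 mod 43 = 1^2 * 3 = 1*3 = 3
  bit 1 = 1: r = r^2 * 3 mod 43 = 3^2 * 3 = 9*3 = 27
  bit 2 = 0: r = r^2 mod 43 = 27^2 = 41
  bit 3 = 0: r = r^2 mod 43 = 41^2 = 4
  bit 4 = 0: r = r^2 mod 43 = 4^2 = 16
  -> B = 16
s = B^a = 16^36 mod 43  (bits of 36 = 100100)
  bit 0 = 1: r = r^2 * 16 mod 43 = 1^2 * 16 = 1*16 = 16
  bit 1 = 0: r = r^2 mod 43 = 16^2 = 41
  bit 2 = 0: r = r^2 mod 43 = 41^2 = 4
  bit 3 = 1: r = r^2 * 16 mod 43 = 4^2 * 16 = 16*16 = 41
  bit 4 = 0: r = r^2 mod 43 = 41^2 = 4
  bit 5 = 0: r = r^2 mod 43 = 4^2 = 16
  -> s = B^a = 16

Answer: 16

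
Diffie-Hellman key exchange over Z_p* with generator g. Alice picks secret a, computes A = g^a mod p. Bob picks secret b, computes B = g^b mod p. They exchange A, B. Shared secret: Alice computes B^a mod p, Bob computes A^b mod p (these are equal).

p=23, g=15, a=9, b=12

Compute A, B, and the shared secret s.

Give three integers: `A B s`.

A = 15^9 mod 23  (bits of 9 = 1001)
  bit 0 = 1: r = r^2 * 15 mod 23 = 1^2 * 15 = 1*15 = 15
  bit 1 = 0: r = r^2 mod 23 = 15^2 = 18
  bit 2 = 0: r = r^2 mod 23 = 18^2 = 2
  bit 3 = 1: r = r^2 * 15 mod 23 = 2^2 * 15 = 4*15 = 14
  -> A = 14
B = 15^12 mod 23  (bits of 12 = 1100)
  bit 0 = 1: r = r^2 * 15 mod 23 = 1^2 * 15 = 1*15 = 15
  bit 1 = 1: r = r^2 * 15 mod 23 = 15^2 * 15 = 18*15 = 17
  bit 2 = 0: r = r^2 mod 23 = 17^2 = 13
  bit 3 = 0: r = r^2 mod 23 = 13^2 = 8
  -> B = 8
s = B^a = 8^9 mod 23  (bits of 9 = 1001)
  bit 0 = 1: r = r^2 * 8 mod 23 = 1^2 * 8 = 1*8 = 8
  bit 1 = 0: r = r^2 mod 23 = 8^2 = 18
  bit 2 = 0: r = r^2 mod 23 = 18^2 = 2
  bit 3 = 1: r = r^2 * 8 mod 23 = 2^2 * 8 = 4*8 = 9
  -> s = B^a = 9

Answer: 14 8 9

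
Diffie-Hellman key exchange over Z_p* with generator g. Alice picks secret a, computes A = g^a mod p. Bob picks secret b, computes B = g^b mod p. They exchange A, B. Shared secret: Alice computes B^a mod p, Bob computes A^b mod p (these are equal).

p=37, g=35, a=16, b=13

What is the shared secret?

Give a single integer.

A = 35^16 mod 37  (bits of 16 = 10000)
  bit 0 = 1: r = r^2 * 35 mod 37 = 1^2 * 35 = 1*35 = 35
  bit 1 = 0: r = r^2 mod 37 = 35^2 = 4
  bit 2 = 0: r = r^2 mod 37 = 4^2 = 16
  bit 3 = 0: r = r^2 mod 37 = 16^2 = 34
  bit 4 = 0: r = r^2 mod 37 = 34^2 = 9
  -> A = 9
B = 35^13 mod 37  (bits of 13 = 1101)
  bit 0 = 1: r = r^2 * 35 mod 37 = 1^2 * 35 = 1*35 = 35
  bit 1 = 1: r = r^2 * 35 mod 37 = 35^2 * 35 = 4*35 = 29
  bit 2 = 0: r = r^2 mod 37 = 29^2 = 27
  bit 3 = 1: r = r^2 * 35 mod 37 = 27^2 * 35 = 26*35 = 22
  -> B = 22
s = B^a = 22^16 mod 37  (bits of 16 = 10000)
  bit 0 = 1: r = r^2 * 22 mod 37 = 1^2 * 22 = 1*22 = 22
  bit 1 = 0: r = r^2 mod 37 = 22^2 = 3
  bit 2 = 0: r = r^2 mod 37 = 3^2 = 9
  bit 3 = 0: r = r^2 mod 37 = 9^2 = 7
  bit 4 = 0: r = r^2 mod 37 = 7^2 = 12
  -> s = B^a = 12

Answer: 12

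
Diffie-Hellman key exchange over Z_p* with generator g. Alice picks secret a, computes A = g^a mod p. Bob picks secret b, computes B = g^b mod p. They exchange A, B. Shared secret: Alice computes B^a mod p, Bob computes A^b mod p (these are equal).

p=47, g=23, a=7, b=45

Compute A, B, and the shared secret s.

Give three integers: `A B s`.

Answer: 29 45 13

Derivation:
A = 23^7 mod 47  (bits of 7 = 111)
  bit 0 = 1: r = r^2 * 23 mod 47 = 1^2 * 23 = 1*23 = 23
  bit 1 = 1: r = r^2 * 23 mod 47 = 23^2 * 23 = 12*23 = 41
  bit 2 = 1: r = r^2 * 23 mod 47 = 41^2 * 23 = 36*23 = 29
  -> A = 29
B = 23^45 mod 47  (bits of 45 = 101101)
  bit 0 = 1: r = r^2 * 23 mod 47 = 1^2 * 23 = 1*23 = 23
  bit 1 = 0: r = r^2 mod 47 = 23^2 = 12
  bit 2 = 1: r = r^2 * 23 mod 47 = 12^2 * 23 = 3*23 = 22
  bit 3 = 1: r = r^2 * 23 mod 47 = 22^2 * 23 = 14*23 = 40
  bit 4 = 0: r = r^2 mod 47 = 40^2 = 2
  bit 5 = 1: r = r^2 * 23 mod 47 = 2^2 * 23 = 4*23 = 45
  -> B = 45
s = B^a = 45^7 mod 47  (bits of 7 = 111)
  bit 0 = 1: r = r^2 * 45 mod 47 = 1^2 * 45 = 1*45 = 45
  bit 1 = 1: r = r^2 * 45 mod 47 = 45^2 * 45 = 4*45 = 39
  bit 2 = 1: r = r^2 * 45 mod 47 = 39^2 * 45 = 17*45 = 13
  -> s = B^a = 13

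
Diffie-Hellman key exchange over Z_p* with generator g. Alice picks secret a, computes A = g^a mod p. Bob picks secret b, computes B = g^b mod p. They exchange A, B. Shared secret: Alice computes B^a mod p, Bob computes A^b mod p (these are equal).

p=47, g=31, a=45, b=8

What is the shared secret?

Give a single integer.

A = 31^45 mod 47  (bits of 45 = 101101)
  bit 0 = 1: r = r^2 * 31 mod 47 = 1^2 * 31 = 1*31 = 31
  bit 1 = 0: r = r^2 mod 47 = 31^2 = 21
  bit 2 = 1: r = r^2 * 31 mod 47 = 21^2 * 31 = 18*31 = 41
  bit 3 = 1: r = r^2 * 31 mod 47 = 41^2 * 31 = 36*31 = 35
  bit 4 = 0: r = r^2 mod 47 = 35^2 = 3
  bit 5 = 1: r = r^2 * 31 mod 47 = 3^2 * 31 = 9*31 = 44
  -> A = 44
B = 31^8 mod 47  (bits of 8 = 1000)
  bit 0 = 1: r = r^2 * 31 mod 47 = 1^2 * 31 = 1*31 = 31
  bit 1 = 0: r = r^2 mod 47 = 31^2 = 21
  bit 2 = 0: r = r^2 mod 47 = 21^2 = 18
  bit 3 = 0: r = r^2 mod 47 = 18^2 = 42
  -> B = 42
s = B^a = 42^45 mod 47  (bits of 45 = 101101)
  bit 0 = 1: r = r^2 * 42 mod 47 = 1^2 * 42 = 1*42 = 42
  bit 1 = 0: r = r^2 mod 47 = 42^2 = 25
  bit 2 = 1: r = r^2 * 42 mod 47 = 25^2 * 42 = 14*42 = 24
  bit 3 = 1: r = r^2 * 42 mod 47 = 24^2 * 42 = 12*42 = 34
  bit 4 = 0: r = r^2 mod 47 = 34^2 = 28
  bit 5 = 1: r = r^2 * 42 mod 47 = 28^2 * 42 = 32*42 = 28
  -> s = B^a = 28

Answer: 28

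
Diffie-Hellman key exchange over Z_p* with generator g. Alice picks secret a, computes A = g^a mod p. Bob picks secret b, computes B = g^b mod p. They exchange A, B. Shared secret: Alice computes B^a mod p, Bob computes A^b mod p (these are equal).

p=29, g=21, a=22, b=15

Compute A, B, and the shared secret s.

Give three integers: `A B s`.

Answer: 9 8 9

Derivation:
A = 21^22 mod 29  (bits of 22 = 10110)
  bit 0 = 1: r = r^2 * 21 mod 29 = 1^2 * 21 = 1*21 = 21
  bit 1 = 0: r = r^2 mod 29 = 21^2 = 6
  bit 2 = 1: r = r^2 * 21 mod 29 = 6^2 * 21 = 7*21 = 2
  bit 3 = 1: r = r^2 * 21 mod 29 = 2^2 * 21 = 4*21 = 26
  bit 4 = 0: r = r^2 mod 29 = 26^2 = 9
  -> A = 9
B = 21^15 mod 29  (bits of 15 = 1111)
  bit 0 = 1: r = r^2 * 21 mod 29 = 1^2 * 21 = 1*21 = 21
  bit 1 = 1: r = r^2 * 21 mod 29 = 21^2 * 21 = 6*21 = 10
  bit 2 = 1: r = r^2 * 21 mod 29 = 10^2 * 21 = 13*21 = 12
  bit 3 = 1: r = r^2 * 21 mod 29 = 12^2 * 21 = 28*21 = 8
  -> B = 8
s = B^a = 8^22 mod 29  (bits of 22 = 10110)
  bit 0 = 1: r = r^2 * 8 mod 29 = 1^2 * 8 = 1*8 = 8
  bit 1 = 0: r = r^2 mod 29 = 8^2 = 6
  bit 2 = 1: r = r^2 * 8 mod 29 = 6^2 * 8 = 7*8 = 27
  bit 3 = 1: r = r^2 * 8 mod 29 = 27^2 * 8 = 4*8 = 3
  bit 4 = 0: r = r^2 mod 29 = 3^2 = 9
  -> s = B^a = 9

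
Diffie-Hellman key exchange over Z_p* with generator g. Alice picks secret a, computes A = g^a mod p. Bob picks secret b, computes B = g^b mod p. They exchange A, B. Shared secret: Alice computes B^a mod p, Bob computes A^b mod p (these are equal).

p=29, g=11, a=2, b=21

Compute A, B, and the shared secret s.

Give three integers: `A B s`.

A = 11^2 mod 29  (bits of 2 = 10)
  bit 0 = 1: r = r^2 * 11 mod 29 = 1^2 * 11 = 1*11 = 11
  bit 1 = 0: r = r^2 mod 29 = 11^2 = 5
  -> A = 5
B = 11^21 mod 29  (bits of 21 = 10101)
  bit 0 = 1: r = r^2 * 11 mod 29 = 1^2 * 11 = 1*11 = 11
  bit 1 = 0: r = r^2 mod 29 = 11^2 = 5
  bit 2 = 1: r = r^2 * 11 mod 29 = 5^2 * 11 = 25*11 = 14
  bit 3 = 0: r = r^2 mod 29 = 14^2 = 22
  bit 4 = 1: r = r^2 * 11 mod 29 = 22^2 * 11 = 20*11 = 17
  -> B = 17
s = B^a = 17^2 mod 29  (bits of 2 = 10)
  bit 0 = 1: r = r^2 * 17 mod 29 = 1^2 * 17 = 1*17 = 17
  bit 1 = 0: r = r^2 mod 29 = 17^2 = 28
  -> s = B^a = 28

Answer: 5 17 28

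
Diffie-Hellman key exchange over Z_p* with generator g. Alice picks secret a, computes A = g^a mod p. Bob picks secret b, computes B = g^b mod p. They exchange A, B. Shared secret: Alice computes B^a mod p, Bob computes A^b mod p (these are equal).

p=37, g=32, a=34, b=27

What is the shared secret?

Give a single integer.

A = 32^34 mod 37  (bits of 34 = 100010)
  bit 0 = 1: r = r^2 * 32 mod 37 = 1^2 * 32 = 1*32 = 32
  bit 1 = 0: r = r^2 mod 37 = 32^2 = 25
  bit 2 = 0: r = r^2 mod 37 = 25^2 = 33
  bit 3 = 0: r = r^2 mod 37 = 33^2 = 16
  bit 4 = 1: r = r^2 * 32 mod 37 = 16^2 * 32 = 34*32 = 15
  bit 5 = 0: r = r^2 mod 37 = 15^2 = 3
  -> A = 3
B = 32^27 mod 37  (bits of 27 = 11011)
  bit 0 = 1: r = r^2 * 32 mod 37 = 1^2 * 32 = 1*32 = 32
  bit 1 = 1: r = r^2 * 32 mod 37 = 32^2 * 32 = 25*32 = 23
  bit 2 = 0: r = r^2 mod 37 = 23^2 = 11
  bit 3 = 1: r = r^2 * 32 mod 37 = 11^2 * 32 = 10*32 = 24
  bit 4 = 1: r = r^2 * 32 mod 37 = 24^2 * 32 = 21*32 = 6
  -> B = 6
s = B^a = 6^34 mod 37  (bits of 34 = 100010)
  bit 0 = 1: r = r^2 * 6 mod 37 = 1^2 * 6 = 1*6 = 6
  bit 1 = 0: r = r^2 mod 37 = 6^2 = 36
  bit 2 = 0: r = r^2 mod 37 = 36^2 = 1
  bit 3 = 0: r = r^2 mod 37 = 1^2 = 1
  bit 4 = 1: r = r^2 * 6 mod 37 = 1^2 * 6 = 1*6 = 6
  bit 5 = 0: r = r^2 mod 37 = 6^2 = 36
  -> s = B^a = 36

Answer: 36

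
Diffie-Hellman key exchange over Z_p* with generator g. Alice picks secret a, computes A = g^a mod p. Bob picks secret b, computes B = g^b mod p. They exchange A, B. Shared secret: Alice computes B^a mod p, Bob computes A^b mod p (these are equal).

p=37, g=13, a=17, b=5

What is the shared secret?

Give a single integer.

A = 13^17 mod 37  (bits of 17 = 10001)
  bit 0 = 1: r = r^2 * 13 mod 37 = 1^2 * 13 = 1*13 = 13
  bit 1 = 0: r = r^2 mod 37 = 13^2 = 21
  bit 2 = 0: r = r^2 mod 37 = 21^2 = 34
  bit 3 = 0: r = r^2 mod 37 = 34^2 = 9
  bit 4 = 1: r = r^2 * 13 mod 37 = 9^2 * 13 = 7*13 = 17
  -> A = 17
B = 13^5 mod 37  (bits of 5 = 101)
  bit 0 = 1: r = r^2 * 13 mod 37 = 1^2 * 13 = 1*13 = 13
  bit 1 = 0: r = r^2 mod 37 = 13^2 = 21
  bit 2 = 1: r = r^2 * 13 mod 37 = 21^2 * 13 = 34*13 = 35
  -> B = 35
s = B^a = 35^17 mod 37  (bits of 17 = 10001)
  bit 0 = 1: r = r^2 * 35 mod 37 = 1^2 * 35 = 1*35 = 35
  bit 1 = 0: r = r^2 mod 37 = 35^2 = 4
  bit 2 = 0: r = r^2 mod 37 = 4^2 = 16
  bit 3 = 0: r = r^2 mod 37 = 16^2 = 34
  bit 4 = 1: r = r^2 * 35 mod 37 = 34^2 * 35 = 9*35 = 19
  -> s = B^a = 19

Answer: 19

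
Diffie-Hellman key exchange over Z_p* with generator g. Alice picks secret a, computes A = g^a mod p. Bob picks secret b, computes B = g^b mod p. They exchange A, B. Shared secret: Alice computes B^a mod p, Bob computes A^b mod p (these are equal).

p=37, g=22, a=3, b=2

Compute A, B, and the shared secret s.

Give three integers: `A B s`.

A = 22^3 mod 37  (bits of 3 = 11)
  bit 0 = 1: r = r^2 * 22 mod 37 = 1^2 * 22 = 1*22 = 22
  bit 1 = 1: r = r^2 * 22 mod 37 = 22^2 * 22 = 3*22 = 29
  -> A = 29
B = 22^2 mod 37  (bits of 2 = 10)
  bit 0 = 1: r = r^2 * 22 mod 37 = 1^2 * 22 = 1*22 = 22
  bit 1 = 0: r = r^2 mod 37 = 22^2 = 3
  -> B = 3
s = B^a = 3^3 mod 37  (bits of 3 = 11)
  bit 0 = 1: r = r^2 * 3 mod 37 = 1^2 * 3 = 1*3 = 3
  bit 1 = 1: r = r^2 * 3 mod 37 = 3^2 * 3 = 9*3 = 27
  -> s = B^a = 27

Answer: 29 3 27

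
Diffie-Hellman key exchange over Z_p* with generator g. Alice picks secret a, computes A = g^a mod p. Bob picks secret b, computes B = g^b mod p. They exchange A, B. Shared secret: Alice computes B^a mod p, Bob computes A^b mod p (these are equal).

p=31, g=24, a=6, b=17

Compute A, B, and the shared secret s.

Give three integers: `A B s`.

Answer: 4 13 16

Derivation:
A = 24^6 mod 31  (bits of 6 = 110)
  bit 0 = 1: r = r^2 * 24 mod 31 = 1^2 * 24 = 1*24 = 24
  bit 1 = 1: r = r^2 * 24 mod 31 = 24^2 * 24 = 18*24 = 29
  bit 2 = 0: r = r^2 mod 31 = 29^2 = 4
  -> A = 4
B = 24^17 mod 31  (bits of 17 = 10001)
  bit 0 = 1: r = r^2 * 24 mod 31 = 1^2 * 24 = 1*24 = 24
  bit 1 = 0: r = r^2 mod 31 = 24^2 = 18
  bit 2 = 0: r = r^2 mod 31 = 18^2 = 14
  bit 3 = 0: r = r^2 mod 31 = 14^2 = 10
  bit 4 = 1: r = r^2 * 24 mod 31 = 10^2 * 24 = 7*24 = 13
  -> B = 13
s = B^a = 13^6 mod 31  (bits of 6 = 110)
  bit 0 = 1: r = r^2 * 13 mod 31 = 1^2 * 13 = 1*13 = 13
  bit 1 = 1: r = r^2 * 13 mod 31 = 13^2 * 13 = 14*13 = 27
  bit 2 = 0: r = r^2 mod 31 = 27^2 = 16
  -> s = B^a = 16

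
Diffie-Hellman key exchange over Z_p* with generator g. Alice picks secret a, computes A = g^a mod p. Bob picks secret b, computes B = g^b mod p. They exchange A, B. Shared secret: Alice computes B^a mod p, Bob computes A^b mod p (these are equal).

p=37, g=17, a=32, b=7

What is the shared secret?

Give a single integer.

A = 17^32 mod 37  (bits of 32 = 100000)
  bit 0 = 1: r = r^2 * 17 mod 37 = 1^2 * 17 = 1*17 = 17
  bit 1 = 0: r = r^2 mod 37 = 17^2 = 30
  bit 2 = 0: r = r^2 mod 37 = 30^2 = 12
  bit 3 = 0: r = r^2 mod 37 = 12^2 = 33
  bit 4 = 0: r = r^2 mod 37 = 33^2 = 16
  bit 5 = 0: r = r^2 mod 37 = 16^2 = 34
  -> A = 34
B = 17^7 mod 37  (bits of 7 = 111)
  bit 0 = 1: r = r^2 * 17 mod 37 = 1^2 * 17 = 1*17 = 17
  bit 1 = 1: r = r^2 * 17 mod 37 = 17^2 * 17 = 30*17 = 29
  bit 2 = 1: r = r^2 * 17 mod 37 = 29^2 * 17 = 27*17 = 15
  -> B = 15
s = B^a = 15^32 mod 37  (bits of 32 = 100000)
  bit 0 = 1: r = r^2 * 15 mod 37 = 1^2 * 15 = 1*15 = 15
  bit 1 = 0: r = r^2 mod 37 = 15^2 = 3
  bit 2 = 0: r = r^2 mod 37 = 3^2 = 9
  bit 3 = 0: r = r^2 mod 37 = 9^2 = 7
  bit 4 = 0: r = r^2 mod 37 = 7^2 = 12
  bit 5 = 0: r = r^2 mod 37 = 12^2 = 33
  -> s = B^a = 33

Answer: 33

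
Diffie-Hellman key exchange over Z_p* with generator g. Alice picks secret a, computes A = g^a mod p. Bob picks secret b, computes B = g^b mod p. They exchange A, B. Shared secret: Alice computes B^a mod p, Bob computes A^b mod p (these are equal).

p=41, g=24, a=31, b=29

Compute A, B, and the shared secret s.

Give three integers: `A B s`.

Answer: 11 26 29

Derivation:
A = 24^31 mod 41  (bits of 31 = 11111)
  bit 0 = 1: r = r^2 * 24 mod 41 = 1^2 * 24 = 1*24 = 24
  bit 1 = 1: r = r^2 * 24 mod 41 = 24^2 * 24 = 2*24 = 7
  bit 2 = 1: r = r^2 * 24 mod 41 = 7^2 * 24 = 8*24 = 28
  bit 3 = 1: r = r^2 * 24 mod 41 = 28^2 * 24 = 5*24 = 38
  bit 4 = 1: r = r^2 * 24 mod 41 = 38^2 * 24 = 9*24 = 11
  -> A = 11
B = 24^29 mod 41  (bits of 29 = 11101)
  bit 0 = 1: r = r^2 * 24 mod 41 = 1^2 * 24 = 1*24 = 24
  bit 1 = 1: r = r^2 * 24 mod 41 = 24^2 * 24 = 2*24 = 7
  bit 2 = 1: r = r^2 * 24 mod 41 = 7^2 * 24 = 8*24 = 28
  bit 3 = 0: r = r^2 mod 41 = 28^2 = 5
  bit 4 = 1: r = r^2 * 24 mod 41 = 5^2 * 24 = 25*24 = 26
  -> B = 26
s = B^a = 26^31 mod 41  (bits of 31 = 11111)
  bit 0 = 1: r = r^2 * 26 mod 41 = 1^2 * 26 = 1*26 = 26
  bit 1 = 1: r = r^2 * 26 mod 41 = 26^2 * 26 = 20*26 = 28
  bit 2 = 1: r = r^2 * 26 mod 41 = 28^2 * 26 = 5*26 = 7
  bit 3 = 1: r = r^2 * 26 mod 41 = 7^2 * 26 = 8*26 = 3
  bit 4 = 1: r = r^2 * 26 mod 41 = 3^2 * 26 = 9*26 = 29
  -> s = B^a = 29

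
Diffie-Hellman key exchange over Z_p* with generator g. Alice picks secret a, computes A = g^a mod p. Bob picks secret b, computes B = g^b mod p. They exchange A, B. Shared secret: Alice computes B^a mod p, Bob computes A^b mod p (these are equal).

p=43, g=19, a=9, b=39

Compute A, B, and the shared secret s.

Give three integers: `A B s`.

Answer: 27 2 39

Derivation:
A = 19^9 mod 43  (bits of 9 = 1001)
  bit 0 = 1: r = r^2 * 19 mod 43 = 1^2 * 19 = 1*19 = 19
  bit 1 = 0: r = r^2 mod 43 = 19^2 = 17
  bit 2 = 0: r = r^2 mod 43 = 17^2 = 31
  bit 3 = 1: r = r^2 * 19 mod 43 = 31^2 * 19 = 15*19 = 27
  -> A = 27
B = 19^39 mod 43  (bits of 39 = 100111)
  bit 0 = 1: r = r^2 * 19 mod 43 = 1^2 * 19 = 1*19 = 19
  bit 1 = 0: r = r^2 mod 43 = 19^2 = 17
  bit 2 = 0: r = r^2 mod 43 = 17^2 = 31
  bit 3 = 1: r = r^2 * 19 mod 43 = 31^2 * 19 = 15*19 = 27
  bit 4 = 1: r = r^2 * 19 mod 43 = 27^2 * 19 = 41*19 = 5
  bit 5 = 1: r = r^2 * 19 mod 43 = 5^2 * 19 = 25*19 = 2
  -> B = 2
s = B^a = 2^9 mod 43  (bits of 9 = 1001)
  bit 0 = 1: r = r^2 * 2 mod 43 = 1^2 * 2 = 1*2 = 2
  bit 1 = 0: r = r^2 mod 43 = 2^2 = 4
  bit 2 = 0: r = r^2 mod 43 = 4^2 = 16
  bit 3 = 1: r = r^2 * 2 mod 43 = 16^2 * 2 = 41*2 = 39
  -> s = B^a = 39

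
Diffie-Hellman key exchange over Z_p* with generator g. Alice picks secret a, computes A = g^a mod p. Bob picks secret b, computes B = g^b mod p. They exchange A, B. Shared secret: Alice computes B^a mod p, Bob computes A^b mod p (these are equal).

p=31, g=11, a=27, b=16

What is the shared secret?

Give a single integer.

Answer: 16

Derivation:
A = 11^27 mod 31  (bits of 27 = 11011)
  bit 0 = 1: r = r^2 * 11 mod 31 = 1^2 * 11 = 1*11 = 11
  bit 1 = 1: r = r^2 * 11 mod 31 = 11^2 * 11 = 28*11 = 29
  bit 2 = 0: r = r^2 mod 31 = 29^2 = 4
  bit 3 = 1: r = r^2 * 11 mod 31 = 4^2 * 11 = 16*11 = 21
  bit 4 = 1: r = r^2 * 11 mod 31 = 21^2 * 11 = 7*11 = 15
  -> A = 15
B = 11^16 mod 31  (bits of 16 = 10000)
  bit 0 = 1: r = r^2 * 11 mod 31 = 1^2 * 11 = 1*11 = 11
  bit 1 = 0: r = r^2 mod 31 = 11^2 = 28
  bit 2 = 0: r = r^2 mod 31 = 28^2 = 9
  bit 3 = 0: r = r^2 mod 31 = 9^2 = 19
  bit 4 = 0: r = r^2 mod 31 = 19^2 = 20
  -> B = 20
s = B^a = 20^27 mod 31  (bits of 27 = 11011)
  bit 0 = 1: r = r^2 * 20 mod 31 = 1^2 * 20 = 1*20 = 20
  bit 1 = 1: r = r^2 * 20 mod 31 = 20^2 * 20 = 28*20 = 2
  bit 2 = 0: r = r^2 mod 31 = 2^2 = 4
  bit 3 = 1: r = r^2 * 20 mod 31 = 4^2 * 20 = 16*20 = 10
  bit 4 = 1: r = r^2 * 20 mod 31 = 10^2 * 20 = 7*20 = 16
  -> s = B^a = 16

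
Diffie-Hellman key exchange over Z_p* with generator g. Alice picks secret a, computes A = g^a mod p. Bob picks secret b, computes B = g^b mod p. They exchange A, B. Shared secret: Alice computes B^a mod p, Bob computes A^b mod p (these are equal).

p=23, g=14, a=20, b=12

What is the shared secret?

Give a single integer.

A = 14^20 mod 23  (bits of 20 = 10100)
  bit 0 = 1: r = r^2 * 14 mod 23 = 1^2 * 14 = 1*14 = 14
  bit 1 = 0: r = r^2 mod 23 = 14^2 = 12
  bit 2 = 1: r = r^2 * 14 mod 23 = 12^2 * 14 = 6*14 = 15
  bit 3 = 0: r = r^2 mod 23 = 15^2 = 18
  bit 4 = 0: r = r^2 mod 23 = 18^2 = 2
  -> A = 2
B = 14^12 mod 23  (bits of 12 = 1100)
  bit 0 = 1: r = r^2 * 14 mod 23 = 1^2 * 14 = 1*14 = 14
  bit 1 = 1: r = r^2 * 14 mod 23 = 14^2 * 14 = 12*14 = 7
  bit 2 = 0: r = r^2 mod 23 = 7^2 = 3
  bit 3 = 0: r = r^2 mod 23 = 3^2 = 9
  -> B = 9
s = B^a = 9^20 mod 23  (bits of 20 = 10100)
  bit 0 = 1: r = r^2 * 9 mod 23 = 1^2 * 9 = 1*9 = 9
  bit 1 = 0: r = r^2 mod 23 = 9^2 = 12
  bit 2 = 1: r = r^2 * 9 mod 23 = 12^2 * 9 = 6*9 = 8
  bit 3 = 0: r = r^2 mod 23 = 8^2 = 18
  bit 4 = 0: r = r^2 mod 23 = 18^2 = 2
  -> s = B^a = 2

Answer: 2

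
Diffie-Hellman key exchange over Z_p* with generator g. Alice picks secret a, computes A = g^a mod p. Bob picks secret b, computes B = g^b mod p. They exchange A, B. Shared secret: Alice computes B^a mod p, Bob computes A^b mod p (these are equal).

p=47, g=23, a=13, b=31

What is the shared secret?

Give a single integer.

A = 23^13 mod 47  (bits of 13 = 1101)
  bit 0 = 1: r = r^2 * 23 mod 47 = 1^2 * 23 = 1*23 = 23
  bit 1 = 1: r = r^2 * 23 mod 47 = 23^2 * 23 = 12*23 = 41
  bit 2 = 0: r = r^2 mod 47 = 41^2 = 36
  bit 3 = 1: r = r^2 * 23 mod 47 = 36^2 * 23 = 27*23 = 10
  -> A = 10
B = 23^31 mod 47  (bits of 31 = 11111)
  bit 0 = 1: r = r^2 * 23 mod 47 = 1^2 * 23 = 1*23 = 23
  bit 1 = 1: r = r^2 * 23 mod 47 = 23^2 * 23 = 12*23 = 41
  bit 2 = 1: r = r^2 * 23 mod 47 = 41^2 * 23 = 36*23 = 29
  bit 3 = 1: r = r^2 * 23 mod 47 = 29^2 * 23 = 42*23 = 26
  bit 4 = 1: r = r^2 * 23 mod 47 = 26^2 * 23 = 18*23 = 38
  -> B = 38
s = B^a = 38^13 mod 47  (bits of 13 = 1101)
  bit 0 = 1: r = r^2 * 38 mod 47 = 1^2 * 38 = 1*38 = 38
  bit 1 = 1: r = r^2 * 38 mod 47 = 38^2 * 38 = 34*38 = 23
  bit 2 = 0: r = r^2 mod 47 = 23^2 = 12
  bit 3 = 1: r = r^2 * 38 mod 47 = 12^2 * 38 = 3*38 = 20
  -> s = B^a = 20

Answer: 20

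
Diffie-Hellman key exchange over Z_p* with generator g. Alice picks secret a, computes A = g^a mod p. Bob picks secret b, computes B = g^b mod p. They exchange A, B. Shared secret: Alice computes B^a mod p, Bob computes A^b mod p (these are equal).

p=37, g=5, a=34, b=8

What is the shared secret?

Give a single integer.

A = 5^34 mod 37  (bits of 34 = 100010)
  bit 0 = 1: r = r^2 * 5 mod 37 = 1^2 * 5 = 1*5 = 5
  bit 1 = 0: r = r^2 mod 37 = 5^2 = 25
  bit 2 = 0: r = r^2 mod 37 = 25^2 = 33
  bit 3 = 0: r = r^2 mod 37 = 33^2 = 16
  bit 4 = 1: r = r^2 * 5 mod 37 = 16^2 * 5 = 34*5 = 22
  bit 5 = 0: r = r^2 mod 37 = 22^2 = 3
  -> A = 3
B = 5^8 mod 37  (bits of 8 = 1000)
  bit 0 = 1: r = r^2 * 5 mod 37 = 1^2 * 5 = 1*5 = 5
  bit 1 = 0: r = r^2 mod 37 = 5^2 = 25
  bit 2 = 0: r = r^2 mod 37 = 25^2 = 33
  bit 3 = 0: r = r^2 mod 37 = 33^2 = 16
  -> B = 16
s = B^a = 16^34 mod 37  (bits of 34 = 100010)
  bit 0 = 1: r = r^2 * 16 mod 37 = 1^2 * 16 = 1*16 = 16
  bit 1 = 0: r = r^2 mod 37 = 16^2 = 34
  bit 2 = 0: r = r^2 mod 37 = 34^2 = 9
  bit 3 = 0: r = r^2 mod 37 = 9^2 = 7
  bit 4 = 1: r = r^2 * 16 mod 37 = 7^2 * 16 = 12*16 = 7
  bit 5 = 0: r = r^2 mod 37 = 7^2 = 12
  -> s = B^a = 12

Answer: 12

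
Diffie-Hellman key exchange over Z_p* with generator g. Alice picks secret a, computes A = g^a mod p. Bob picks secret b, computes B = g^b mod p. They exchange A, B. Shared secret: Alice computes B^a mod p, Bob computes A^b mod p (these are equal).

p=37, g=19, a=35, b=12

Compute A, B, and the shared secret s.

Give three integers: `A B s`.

A = 19^35 mod 37  (bits of 35 = 100011)
  bit 0 = 1: r = r^2 * 19 mod 37 = 1^2 * 19 = 1*19 = 19
  bit 1 = 0: r = r^2 mod 37 = 19^2 = 28
  bit 2 = 0: r = r^2 mod 37 = 28^2 = 7
  bit 3 = 0: r = r^2 mod 37 = 7^2 = 12
  bit 4 = 1: r = r^2 * 19 mod 37 = 12^2 * 19 = 33*19 = 35
  bit 5 = 1: r = r^2 * 19 mod 37 = 35^2 * 19 = 4*19 = 2
  -> A = 2
B = 19^12 mod 37  (bits of 12 = 1100)
  bit 0 = 1: r = r^2 * 19 mod 37 = 1^2 * 19 = 1*19 = 19
  bit 1 = 1: r = r^2 * 19 mod 37 = 19^2 * 19 = 28*19 = 14
  bit 2 = 0: r = r^2 mod 37 = 14^2 = 11
  bit 3 = 0: r = r^2 mod 37 = 11^2 = 10
  -> B = 10
s = B^a = 10^35 mod 37  (bits of 35 = 100011)
  bit 0 = 1: r = r^2 * 10 mod 37 = 1^2 * 10 = 1*10 = 10
  bit 1 = 0: r = r^2 mod 37 = 10^2 = 26
  bit 2 = 0: r = r^2 mod 37 = 26^2 = 10
  bit 3 = 0: r = r^2 mod 37 = 10^2 = 26
  bit 4 = 1: r = r^2 * 10 mod 37 = 26^2 * 10 = 10*10 = 26
  bit 5 = 1: r = r^2 * 10 mod 37 = 26^2 * 10 = 10*10 = 26
  -> s = B^a = 26

Answer: 2 10 26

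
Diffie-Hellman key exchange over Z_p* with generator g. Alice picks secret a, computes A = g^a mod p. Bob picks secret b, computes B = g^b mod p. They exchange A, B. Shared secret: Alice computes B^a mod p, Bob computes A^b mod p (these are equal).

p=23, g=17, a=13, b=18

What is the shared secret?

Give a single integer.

Answer: 9

Derivation:
A = 17^13 mod 23  (bits of 13 = 1101)
  bit 0 = 1: r = r^2 * 17 mod 23 = 1^2 * 17 = 1*17 = 17
  bit 1 = 1: r = r^2 * 17 mod 23 = 17^2 * 17 = 13*17 = 14
  bit 2 = 0: r = r^2 mod 23 = 14^2 = 12
  bit 3 = 1: r = r^2 * 17 mod 23 = 12^2 * 17 = 6*17 = 10
  -> A = 10
B = 17^18 mod 23  (bits of 18 = 10010)
  bit 0 = 1: r = r^2 * 17 mod 23 = 1^2 * 17 = 1*17 = 17
  bit 1 = 0: r = r^2 mod 23 = 17^2 = 13
  bit 2 = 0: r = r^2 mod 23 = 13^2 = 8
  bit 3 = 1: r = r^2 * 17 mod 23 = 8^2 * 17 = 18*17 = 7
  bit 4 = 0: r = r^2 mod 23 = 7^2 = 3
  -> B = 3
s = B^a = 3^13 mod 23  (bits of 13 = 1101)
  bit 0 = 1: r = r^2 * 3 mod 23 = 1^2 * 3 = 1*3 = 3
  bit 1 = 1: r = r^2 * 3 mod 23 = 3^2 * 3 = 9*3 = 4
  bit 2 = 0: r = r^2 mod 23 = 4^2 = 16
  bit 3 = 1: r = r^2 * 3 mod 23 = 16^2 * 3 = 3*3 = 9
  -> s = B^a = 9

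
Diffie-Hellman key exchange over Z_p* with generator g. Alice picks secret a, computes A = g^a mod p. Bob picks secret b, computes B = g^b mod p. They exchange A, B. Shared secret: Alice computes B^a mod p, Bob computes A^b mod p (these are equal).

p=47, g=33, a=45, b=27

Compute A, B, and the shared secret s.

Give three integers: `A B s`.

Answer: 10 30 11

Derivation:
A = 33^45 mod 47  (bits of 45 = 101101)
  bit 0 = 1: r = r^2 * 33 mod 47 = 1^2 * 33 = 1*33 = 33
  bit 1 = 0: r = r^2 mod 47 = 33^2 = 8
  bit 2 = 1: r = r^2 * 33 mod 47 = 8^2 * 33 = 17*33 = 44
  bit 3 = 1: r = r^2 * 33 mod 47 = 44^2 * 33 = 9*33 = 15
  bit 4 = 0: r = r^2 mod 47 = 15^2 = 37
  bit 5 = 1: r = r^2 * 33 mod 47 = 37^2 * 33 = 6*33 = 10
  -> A = 10
B = 33^27 mod 47  (bits of 27 = 11011)
  bit 0 = 1: r = r^2 * 33 mod 47 = 1^2 * 33 = 1*33 = 33
  bit 1 = 1: r = r^2 * 33 mod 47 = 33^2 * 33 = 8*33 = 29
  bit 2 = 0: r = r^2 mod 47 = 29^2 = 42
  bit 3 = 1: r = r^2 * 33 mod 47 = 42^2 * 33 = 25*33 = 26
  bit 4 = 1: r = r^2 * 33 mod 47 = 26^2 * 33 = 18*33 = 30
  -> B = 30
s = B^a = 30^45 mod 47  (bits of 45 = 101101)
  bit 0 = 1: r = r^2 * 30 mod 47 = 1^2 * 30 = 1*30 = 30
  bit 1 = 0: r = r^2 mod 47 = 30^2 = 7
  bit 2 = 1: r = r^2 * 30 mod 47 = 7^2 * 30 = 2*30 = 13
  bit 3 = 1: r = r^2 * 30 mod 47 = 13^2 * 30 = 28*30 = 41
  bit 4 = 0: r = r^2 mod 47 = 41^2 = 36
  bit 5 = 1: r = r^2 * 30 mod 47 = 36^2 * 30 = 27*30 = 11
  -> s = B^a = 11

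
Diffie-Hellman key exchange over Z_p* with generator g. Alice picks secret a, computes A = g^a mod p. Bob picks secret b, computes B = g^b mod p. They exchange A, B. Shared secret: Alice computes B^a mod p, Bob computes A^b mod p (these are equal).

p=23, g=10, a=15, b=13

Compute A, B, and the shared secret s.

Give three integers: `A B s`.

Answer: 5 15 21

Derivation:
A = 10^15 mod 23  (bits of 15 = 1111)
  bit 0 = 1: r = r^2 * 10 mod 23 = 1^2 * 10 = 1*10 = 10
  bit 1 = 1: r = r^2 * 10 mod 23 = 10^2 * 10 = 8*10 = 11
  bit 2 = 1: r = r^2 * 10 mod 23 = 11^2 * 10 = 6*10 = 14
  bit 3 = 1: r = r^2 * 10 mod 23 = 14^2 * 10 = 12*10 = 5
  -> A = 5
B = 10^13 mod 23  (bits of 13 = 1101)
  bit 0 = 1: r = r^2 * 10 mod 23 = 1^2 * 10 = 1*10 = 10
  bit 1 = 1: r = r^2 * 10 mod 23 = 10^2 * 10 = 8*10 = 11
  bit 2 = 0: r = r^2 mod 23 = 11^2 = 6
  bit 3 = 1: r = r^2 * 10 mod 23 = 6^2 * 10 = 13*10 = 15
  -> B = 15
s = B^a = 15^15 mod 23  (bits of 15 = 1111)
  bit 0 = 1: r = r^2 * 15 mod 23 = 1^2 * 15 = 1*15 = 15
  bit 1 = 1: r = r^2 * 15 mod 23 = 15^2 * 15 = 18*15 = 17
  bit 2 = 1: r = r^2 * 15 mod 23 = 17^2 * 15 = 13*15 = 11
  bit 3 = 1: r = r^2 * 15 mod 23 = 11^2 * 15 = 6*15 = 21
  -> s = B^a = 21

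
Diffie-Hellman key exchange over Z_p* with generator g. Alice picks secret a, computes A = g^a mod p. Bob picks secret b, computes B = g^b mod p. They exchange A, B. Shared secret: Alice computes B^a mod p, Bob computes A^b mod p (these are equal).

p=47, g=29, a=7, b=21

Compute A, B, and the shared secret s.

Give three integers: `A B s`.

A = 29^7 mod 47  (bits of 7 = 111)
  bit 0 = 1: r = r^2 * 29 mod 47 = 1^2 * 29 = 1*29 = 29
  bit 1 = 1: r = r^2 * 29 mod 47 = 29^2 * 29 = 42*29 = 43
  bit 2 = 1: r = r^2 * 29 mod 47 = 43^2 * 29 = 16*29 = 41
  -> A = 41
B = 29^21 mod 47  (bits of 21 = 10101)
  bit 0 = 1: r = r^2 * 29 mod 47 = 1^2 * 29 = 1*29 = 29
  bit 1 = 0: r = r^2 mod 47 = 29^2 = 42
  bit 2 = 1: r = r^2 * 29 mod 47 = 42^2 * 29 = 25*29 = 20
  bit 3 = 0: r = r^2 mod 47 = 20^2 = 24
  bit 4 = 1: r = r^2 * 29 mod 47 = 24^2 * 29 = 12*29 = 19
  -> B = 19
s = B^a = 19^7 mod 47  (bits of 7 = 111)
  bit 0 = 1: r = r^2 * 19 mod 47 = 1^2 * 19 = 1*19 = 19
  bit 1 = 1: r = r^2 * 19 mod 47 = 19^2 * 19 = 32*19 = 44
  bit 2 = 1: r = r^2 * 19 mod 47 = 44^2 * 19 = 9*19 = 30
  -> s = B^a = 30

Answer: 41 19 30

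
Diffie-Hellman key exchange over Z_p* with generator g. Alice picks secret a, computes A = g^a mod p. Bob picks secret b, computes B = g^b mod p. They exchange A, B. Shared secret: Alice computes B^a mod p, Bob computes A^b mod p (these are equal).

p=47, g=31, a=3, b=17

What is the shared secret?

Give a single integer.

Answer: 41

Derivation:
A = 31^3 mod 47  (bits of 3 = 11)
  bit 0 = 1: r = r^2 * 31 mod 47 = 1^2 * 31 = 1*31 = 31
  bit 1 = 1: r = r^2 * 31 mod 47 = 31^2 * 31 = 21*31 = 40
  -> A = 40
B = 31^17 mod 47  (bits of 17 = 10001)
  bit 0 = 1: r = r^2 * 31 mod 47 = 1^2 * 31 = 1*31 = 31
  bit 1 = 0: r = r^2 mod 47 = 31^2 = 21
  bit 2 = 0: r = r^2 mod 47 = 21^2 = 18
  bit 3 = 0: r = r^2 mod 47 = 18^2 = 42
  bit 4 = 1: r = r^2 * 31 mod 47 = 42^2 * 31 = 25*31 = 23
  -> B = 23
s = B^a = 23^3 mod 47  (bits of 3 = 11)
  bit 0 = 1: r = r^2 * 23 mod 47 = 1^2 * 23 = 1*23 = 23
  bit 1 = 1: r = r^2 * 23 mod 47 = 23^2 * 23 = 12*23 = 41
  -> s = B^a = 41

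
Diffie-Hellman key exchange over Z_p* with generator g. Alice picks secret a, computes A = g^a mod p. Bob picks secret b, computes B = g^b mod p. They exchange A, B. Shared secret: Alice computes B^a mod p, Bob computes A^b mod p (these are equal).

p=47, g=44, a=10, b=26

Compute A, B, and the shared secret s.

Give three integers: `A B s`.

A = 44^10 mod 47  (bits of 10 = 1010)
  bit 0 = 1: r = r^2 * 44 mod 47 = 1^2 * 44 = 1*44 = 44
  bit 1 = 0: r = r^2 mod 47 = 44^2 = 9
  bit 2 = 1: r = r^2 * 44 mod 47 = 9^2 * 44 = 34*44 = 39
  bit 3 = 0: r = r^2 mod 47 = 39^2 = 17
  -> A = 17
B = 44^26 mod 47  (bits of 26 = 11010)
  bit 0 = 1: r = r^2 * 44 mod 47 = 1^2 * 44 = 1*44 = 44
  bit 1 = 1: r = r^2 * 44 mod 47 = 44^2 * 44 = 9*44 = 20
  bit 2 = 0: r = r^2 mod 47 = 20^2 = 24
  bit 3 = 1: r = r^2 * 44 mod 47 = 24^2 * 44 = 12*44 = 11
  bit 4 = 0: r = r^2 mod 47 = 11^2 = 27
  -> B = 27
s = B^a = 27^10 mod 47  (bits of 10 = 1010)
  bit 0 = 1: r = r^2 * 27 mod 47 = 1^2 * 27 = 1*27 = 27
  bit 1 = 0: r = r^2 mod 47 = 27^2 = 24
  bit 2 = 1: r = r^2 * 27 mod 47 = 24^2 * 27 = 12*27 = 42
  bit 3 = 0: r = r^2 mod 47 = 42^2 = 25
  -> s = B^a = 25

Answer: 17 27 25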